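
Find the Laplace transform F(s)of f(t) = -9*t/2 -9/(2*s^2)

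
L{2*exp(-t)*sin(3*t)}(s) 6/((s + 1)^2 + 9)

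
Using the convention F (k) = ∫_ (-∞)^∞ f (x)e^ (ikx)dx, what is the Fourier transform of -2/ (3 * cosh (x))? -2 * pi/ (3 * cosh (pi * k/2))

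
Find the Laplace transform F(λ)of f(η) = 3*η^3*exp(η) 18/(λ - 1)^4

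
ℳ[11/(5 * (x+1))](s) 11 * pi * csc(pi * s)/5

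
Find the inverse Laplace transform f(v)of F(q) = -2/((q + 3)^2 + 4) -exp(-3*v)*sin(2*v)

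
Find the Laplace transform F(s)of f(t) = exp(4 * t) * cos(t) (s - 4)/((s - 4)^2 + 1)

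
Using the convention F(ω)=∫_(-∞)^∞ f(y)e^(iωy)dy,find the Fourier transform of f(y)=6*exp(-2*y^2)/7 3*sqrt(2)*sqrt(pi)*exp(-ω^2/8)/7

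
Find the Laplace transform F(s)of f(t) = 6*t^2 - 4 12/s^3 - 4/s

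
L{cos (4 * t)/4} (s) s/ (4 * (s^2+16))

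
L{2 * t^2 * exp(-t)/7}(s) 4/(7 * (s+1)^3)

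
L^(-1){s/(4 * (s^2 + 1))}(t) cos(t)/4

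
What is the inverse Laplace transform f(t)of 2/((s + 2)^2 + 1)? 2*exp(-2*t)*sin(t)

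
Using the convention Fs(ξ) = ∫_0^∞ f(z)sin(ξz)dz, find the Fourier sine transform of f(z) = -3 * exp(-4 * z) -3 * ξ/(ξ^2+16)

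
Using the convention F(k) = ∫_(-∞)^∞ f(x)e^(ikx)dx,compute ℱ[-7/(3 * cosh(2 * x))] -7 * pi/(6 * cosh(pi * k/4))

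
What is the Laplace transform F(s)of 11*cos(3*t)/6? 11*s/(6*(s^2 + 9))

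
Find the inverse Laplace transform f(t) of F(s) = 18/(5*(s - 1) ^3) 9*t^2*exp(t) /5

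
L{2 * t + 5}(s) 2/s^2 + 5/s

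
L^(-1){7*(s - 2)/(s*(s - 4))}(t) 7*exp(2*t)*cosh(2*t)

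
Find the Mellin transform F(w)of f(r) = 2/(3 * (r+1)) 2 * pi * csc(pi * w)/3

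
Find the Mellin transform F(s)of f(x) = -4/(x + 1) -4 * pi * csc(pi * s)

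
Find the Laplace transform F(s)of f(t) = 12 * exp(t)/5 12/(5 * (s - 1))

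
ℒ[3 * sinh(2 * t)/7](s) 6/(7 * (s^2 - 4))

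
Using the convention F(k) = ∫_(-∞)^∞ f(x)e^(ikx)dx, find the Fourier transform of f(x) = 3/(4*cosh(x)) 3*pi/(4*cosh(pi*k/2))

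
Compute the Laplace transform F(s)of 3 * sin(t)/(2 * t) 3 * atan(1/s)/2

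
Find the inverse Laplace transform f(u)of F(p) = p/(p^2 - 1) cosh(u)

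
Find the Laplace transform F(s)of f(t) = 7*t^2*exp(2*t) 14/(s - 2)^3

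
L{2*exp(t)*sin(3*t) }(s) 6/((s - 1) ^2 + 9) 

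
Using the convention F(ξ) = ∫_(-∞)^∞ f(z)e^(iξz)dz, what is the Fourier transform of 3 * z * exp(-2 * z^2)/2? 3 * sqrt(2) * I * sqrt(pi) * ξ * exp(-ξ^2/8)/16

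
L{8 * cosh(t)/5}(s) 8 * s/(5 * (s^2 - 1))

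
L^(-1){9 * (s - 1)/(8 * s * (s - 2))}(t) 9 * exp(t) * cosh(t)/8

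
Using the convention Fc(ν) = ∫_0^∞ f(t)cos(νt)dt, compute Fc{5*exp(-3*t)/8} 15/(8*(ν^2 + 9))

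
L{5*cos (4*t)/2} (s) 5*s/ (2*(s^2 + 16))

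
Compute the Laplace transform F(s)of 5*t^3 30/s^4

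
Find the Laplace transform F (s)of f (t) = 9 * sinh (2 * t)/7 18/ (7 * (s^2 - 4))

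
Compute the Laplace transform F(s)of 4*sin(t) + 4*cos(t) 4/(s^2 + 1) + 4*s/(s^2 + 1)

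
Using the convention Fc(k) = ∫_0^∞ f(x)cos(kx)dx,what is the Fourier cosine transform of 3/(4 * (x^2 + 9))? pi * exp(-3 * k)/8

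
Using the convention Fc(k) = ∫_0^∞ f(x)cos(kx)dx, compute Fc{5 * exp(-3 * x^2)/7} 5 * sqrt(3) * sqrt(pi) * exp(-k^2/12)/42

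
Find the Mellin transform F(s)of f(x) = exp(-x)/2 gamma(s)/2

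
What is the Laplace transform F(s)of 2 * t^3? 12/s^4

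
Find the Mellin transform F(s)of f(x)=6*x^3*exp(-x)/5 6*gamma(s+3)/5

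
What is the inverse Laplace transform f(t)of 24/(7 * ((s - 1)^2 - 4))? 12 * exp(t) * sinh(2 * t)/7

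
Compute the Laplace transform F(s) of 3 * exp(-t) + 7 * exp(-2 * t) 7/(s + 2) + 3/(s + 1) 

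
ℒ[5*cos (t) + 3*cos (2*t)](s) 5*s/ (s^2 + 1) + 3*s/ (s^2 + 4)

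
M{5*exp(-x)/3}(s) 5*gamma(s)/3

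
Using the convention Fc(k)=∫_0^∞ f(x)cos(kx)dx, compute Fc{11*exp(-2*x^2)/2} 11*sqrt(2)*sqrt(pi)*exp(-k^2/8)/8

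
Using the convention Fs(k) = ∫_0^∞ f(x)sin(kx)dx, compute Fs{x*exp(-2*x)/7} 4*k/(7*(k^2+4)^2)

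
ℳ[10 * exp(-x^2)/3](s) 5 * gamma(s/2)/3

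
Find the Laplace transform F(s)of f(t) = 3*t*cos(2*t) 3*(s^2 - 4)/(s^2 + 4)^2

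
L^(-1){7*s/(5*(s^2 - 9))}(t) 7*cosh(3*t)/5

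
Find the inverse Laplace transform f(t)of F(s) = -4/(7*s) -4/7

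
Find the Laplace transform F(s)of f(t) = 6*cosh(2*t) 6*s/(s^2 - 4)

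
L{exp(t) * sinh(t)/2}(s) 1/(2 * s * (s - 2))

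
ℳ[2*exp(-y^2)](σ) gamma(σ/2)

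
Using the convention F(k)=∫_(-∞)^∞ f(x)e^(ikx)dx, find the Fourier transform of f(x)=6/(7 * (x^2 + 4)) 3 * pi * exp(-2 * Abs(k))/7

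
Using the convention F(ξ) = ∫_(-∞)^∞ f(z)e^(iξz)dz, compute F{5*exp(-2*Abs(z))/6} 10/(3*(ξ^2 + 4))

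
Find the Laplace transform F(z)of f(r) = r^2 2/z^3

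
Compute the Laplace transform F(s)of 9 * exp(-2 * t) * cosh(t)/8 9 * (s + 2)/(8 * ((s + 2)^2-1))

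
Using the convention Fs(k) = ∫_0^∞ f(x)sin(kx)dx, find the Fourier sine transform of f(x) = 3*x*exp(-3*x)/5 18*k/(5*(k^2 + 9)^2)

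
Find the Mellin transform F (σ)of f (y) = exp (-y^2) gamma (σ/2)/2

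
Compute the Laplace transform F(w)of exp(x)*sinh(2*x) 2/((w - 1)^2 - 4)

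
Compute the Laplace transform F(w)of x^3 6/w^4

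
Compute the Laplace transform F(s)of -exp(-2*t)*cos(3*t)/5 (-s - 2)/(5*((s+2)^2+9))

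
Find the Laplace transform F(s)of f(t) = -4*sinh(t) -4/(s^2 - 1)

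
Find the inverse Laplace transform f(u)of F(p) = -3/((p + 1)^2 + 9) -exp(-u)*sin(3*u)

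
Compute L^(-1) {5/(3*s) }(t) 5/3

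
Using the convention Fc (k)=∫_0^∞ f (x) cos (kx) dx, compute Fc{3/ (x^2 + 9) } pi * exp (-3 * k) /2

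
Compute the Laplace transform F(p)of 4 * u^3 24/p^4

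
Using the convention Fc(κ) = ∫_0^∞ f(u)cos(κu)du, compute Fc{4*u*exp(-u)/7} 4*(1 - κ^2)/(7*(κ^2 + 1)^2)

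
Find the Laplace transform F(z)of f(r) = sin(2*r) 2/(z^2 + 4)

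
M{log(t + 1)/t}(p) -pi*csc(pi*p)/(p - 1)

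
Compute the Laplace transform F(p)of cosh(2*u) p/(p^2 - 4)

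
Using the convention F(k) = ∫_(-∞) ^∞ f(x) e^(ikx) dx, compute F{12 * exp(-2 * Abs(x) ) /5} 48/(5 * (k^2 + 4) ) 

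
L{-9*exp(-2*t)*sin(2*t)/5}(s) -18/(5*(s + 2)^2 + 20)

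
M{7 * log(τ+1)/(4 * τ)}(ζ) -7 * pi * csc(pi * ζ)/(4 * ζ - 4)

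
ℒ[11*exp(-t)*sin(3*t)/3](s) 11/((s+1)^2+9)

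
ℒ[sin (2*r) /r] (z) atan (2/z) 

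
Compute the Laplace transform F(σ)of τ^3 6/σ^4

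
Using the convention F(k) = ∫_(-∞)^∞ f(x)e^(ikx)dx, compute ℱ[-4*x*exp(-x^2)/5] -2*I*sqrt(pi)*k*exp(-k^2/4)/5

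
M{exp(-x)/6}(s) gamma(s)/6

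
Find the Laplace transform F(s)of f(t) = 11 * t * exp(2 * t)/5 11/(5 * (s - 2)^2)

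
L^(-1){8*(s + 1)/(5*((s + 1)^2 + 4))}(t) 8*exp(-t)*cos(2*t)/5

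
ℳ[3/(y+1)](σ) 3*pi*csc(pi*σ) 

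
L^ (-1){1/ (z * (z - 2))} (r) exp (r) * sinh (r)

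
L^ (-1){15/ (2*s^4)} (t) 5*t^3/4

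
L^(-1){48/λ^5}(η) 2*η^4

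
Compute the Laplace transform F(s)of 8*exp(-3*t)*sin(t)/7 8/(7*((s+3)^2+1))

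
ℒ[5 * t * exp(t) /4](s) 5/(4 * (s - 1) ^2) 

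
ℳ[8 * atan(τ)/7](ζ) -4 * pi * sec(pi * ζ/2)/(7 * ζ)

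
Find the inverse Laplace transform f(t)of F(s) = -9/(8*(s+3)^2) -9*t*exp(-3*t)/8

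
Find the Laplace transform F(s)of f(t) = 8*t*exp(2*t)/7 8/(7*(s - 2)^2)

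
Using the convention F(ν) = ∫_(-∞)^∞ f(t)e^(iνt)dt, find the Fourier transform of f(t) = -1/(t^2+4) -pi*exp(-2*Abs(ν))/2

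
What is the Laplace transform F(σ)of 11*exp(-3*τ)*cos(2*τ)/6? 11*(σ + 3)/(6*((σ + 3)^2 + 4))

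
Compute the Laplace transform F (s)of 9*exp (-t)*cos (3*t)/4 9*(s + 1)/ (4*( (s + 1)^2 + 9))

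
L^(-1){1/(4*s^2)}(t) t/4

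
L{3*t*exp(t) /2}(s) 3/(2*(s - 1) ^2) 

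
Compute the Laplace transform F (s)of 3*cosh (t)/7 3*s/ (7*(s^2 - 1))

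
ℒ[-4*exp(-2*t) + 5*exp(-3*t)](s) 5/(s + 3) - 4/(s + 2)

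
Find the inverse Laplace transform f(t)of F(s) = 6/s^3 3*t^2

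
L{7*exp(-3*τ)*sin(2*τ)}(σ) 14/((σ + 3)^2 + 4)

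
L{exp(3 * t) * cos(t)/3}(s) (s - 3)/(3 * ((s - 3)^2+1))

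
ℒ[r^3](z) 6/z^4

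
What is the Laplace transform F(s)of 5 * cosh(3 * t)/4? 5 * s/(4 * (s^2-9))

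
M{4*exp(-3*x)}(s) 4*gamma(s)/3^s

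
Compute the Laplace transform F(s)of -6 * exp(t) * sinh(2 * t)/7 -12/(7 * (s - 1)^2 - 28)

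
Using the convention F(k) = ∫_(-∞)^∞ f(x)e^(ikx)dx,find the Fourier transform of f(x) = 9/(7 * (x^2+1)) 9 * pi * exp(-Abs(k))/7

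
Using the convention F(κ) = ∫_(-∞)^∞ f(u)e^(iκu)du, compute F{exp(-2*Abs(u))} 4/(κ^2 + 4)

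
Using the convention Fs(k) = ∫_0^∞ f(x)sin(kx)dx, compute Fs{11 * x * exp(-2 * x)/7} 44 * k/(7 * (k^2 + 4)^2)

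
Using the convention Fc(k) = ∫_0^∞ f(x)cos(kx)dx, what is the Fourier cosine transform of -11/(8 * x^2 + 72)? -11 * pi * exp(-3 * k)/48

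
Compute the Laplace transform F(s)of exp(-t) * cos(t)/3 (s+1)/(3 * ((s+1)^2+1))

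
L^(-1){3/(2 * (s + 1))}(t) 3 * exp(-t)/2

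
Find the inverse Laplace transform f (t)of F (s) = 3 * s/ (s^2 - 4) 3 * cosh (2 * t)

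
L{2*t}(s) 2/s^2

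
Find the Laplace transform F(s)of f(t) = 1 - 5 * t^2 1/s - 10/s^3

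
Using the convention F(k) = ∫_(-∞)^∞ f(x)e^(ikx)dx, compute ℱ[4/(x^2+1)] 4 * pi * exp(-Abs(k))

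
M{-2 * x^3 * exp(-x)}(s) -2 * gamma(s+3)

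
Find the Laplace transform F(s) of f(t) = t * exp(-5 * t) (s + 5) ^(-2) 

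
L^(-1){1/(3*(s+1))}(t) exp(-t)/3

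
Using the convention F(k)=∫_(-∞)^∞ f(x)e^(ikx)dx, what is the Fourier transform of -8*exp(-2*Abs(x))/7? -32/(7*k^2 + 28)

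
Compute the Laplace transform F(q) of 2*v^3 12/q^4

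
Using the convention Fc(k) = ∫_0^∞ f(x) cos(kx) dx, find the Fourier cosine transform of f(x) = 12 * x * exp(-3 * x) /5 12 * (9 - k^2) /(5 * (k^2 + 9) ^2) 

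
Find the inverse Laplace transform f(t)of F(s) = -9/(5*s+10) -9*exp(-2*t)/5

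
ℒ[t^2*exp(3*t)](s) 2/(s - 3)^3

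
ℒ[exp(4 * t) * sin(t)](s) 1/((s - 4) ^2 + 1) 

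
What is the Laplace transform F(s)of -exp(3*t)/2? -1/(2*s - 6)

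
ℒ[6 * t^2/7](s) 12/(7 * s^3) 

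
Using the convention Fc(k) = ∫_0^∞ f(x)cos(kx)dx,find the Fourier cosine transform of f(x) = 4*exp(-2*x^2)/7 sqrt(2)*sqrt(pi)*exp(-k^2/8)/7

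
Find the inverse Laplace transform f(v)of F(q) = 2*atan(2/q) 2*sin(2*v)/v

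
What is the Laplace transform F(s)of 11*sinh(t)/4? 11/(4*(s^2 - 1))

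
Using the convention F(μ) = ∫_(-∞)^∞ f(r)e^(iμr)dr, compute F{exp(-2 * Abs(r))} 4/(μ^2 + 4)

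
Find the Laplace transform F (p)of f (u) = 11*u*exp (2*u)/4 11/ (4*(p - 2)^2)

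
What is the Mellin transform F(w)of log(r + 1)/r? -pi * csc(pi * w)/(w - 1)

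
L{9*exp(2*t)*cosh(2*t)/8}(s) 9*(s - 2)/(8*s*(s - 4))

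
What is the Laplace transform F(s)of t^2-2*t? 2/s^3-2/s^2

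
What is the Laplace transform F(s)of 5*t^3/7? 30/(7*s^4)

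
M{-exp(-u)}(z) -gamma(z)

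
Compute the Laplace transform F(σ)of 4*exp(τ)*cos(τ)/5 4*(σ - 1)/(5*((σ - 1)^2 + 1))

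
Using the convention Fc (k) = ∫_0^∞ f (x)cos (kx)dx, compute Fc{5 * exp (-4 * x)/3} 20/ (3 * (k^2 + 16))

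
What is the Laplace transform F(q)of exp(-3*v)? 1/(q + 3)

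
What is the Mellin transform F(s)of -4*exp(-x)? -4*gamma(s)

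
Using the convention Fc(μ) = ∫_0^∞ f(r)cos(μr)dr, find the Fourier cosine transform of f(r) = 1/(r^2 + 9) pi*exp(-3*μ)/6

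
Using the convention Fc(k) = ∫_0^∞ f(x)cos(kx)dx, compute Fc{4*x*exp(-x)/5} 4*(1 - k^2)/(5*(k^2 + 1)^2)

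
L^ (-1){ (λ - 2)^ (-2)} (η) η*exp (2*η)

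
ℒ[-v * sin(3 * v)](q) -6 * q/(q^2 + 9)^2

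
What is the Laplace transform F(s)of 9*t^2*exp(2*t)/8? 9/(4*(s - 2)^3)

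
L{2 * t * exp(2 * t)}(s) 2/(s - 2)^2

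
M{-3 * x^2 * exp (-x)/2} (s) -3 * gamma (s + 2)/2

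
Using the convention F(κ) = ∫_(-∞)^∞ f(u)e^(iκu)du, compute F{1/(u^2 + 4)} pi * exp(-2 * Abs(κ))/2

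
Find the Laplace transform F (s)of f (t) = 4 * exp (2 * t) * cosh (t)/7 4 * (s - 2)/ (7 * ( (s - 2)^2 - 1))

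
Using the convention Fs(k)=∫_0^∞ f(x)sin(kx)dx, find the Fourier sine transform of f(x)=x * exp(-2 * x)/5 4 * k/(5 * (k^2 + 4)^2)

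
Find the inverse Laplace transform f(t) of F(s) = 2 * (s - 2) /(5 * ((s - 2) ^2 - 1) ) 2 * exp(2 * t) * cosh(t) /5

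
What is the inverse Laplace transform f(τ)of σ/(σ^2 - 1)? cosh(τ)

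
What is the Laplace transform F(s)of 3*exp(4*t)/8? 3/(8*(s - 4))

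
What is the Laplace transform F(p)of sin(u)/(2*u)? atan(1/p)/2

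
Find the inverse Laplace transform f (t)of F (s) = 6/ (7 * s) 6/7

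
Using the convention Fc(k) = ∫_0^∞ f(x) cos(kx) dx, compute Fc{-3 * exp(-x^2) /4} -3 * sqrt(pi) * exp(-k^2/4) /8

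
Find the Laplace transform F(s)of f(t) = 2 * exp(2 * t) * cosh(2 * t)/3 2 * (s - 2)/(3 * s * (s - 4))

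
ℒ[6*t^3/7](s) 36/(7*s^4)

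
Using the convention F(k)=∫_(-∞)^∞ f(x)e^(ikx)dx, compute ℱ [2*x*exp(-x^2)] I*sqrt(pi)*k*exp(-k^2/4)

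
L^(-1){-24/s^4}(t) -4*t^3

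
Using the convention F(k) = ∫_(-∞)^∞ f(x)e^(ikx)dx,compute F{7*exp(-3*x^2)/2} 7*sqrt(3)*sqrt(pi)*exp(-k^2/12)/6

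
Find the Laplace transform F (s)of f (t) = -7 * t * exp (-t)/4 -7/ (4 * (s + 1)^2)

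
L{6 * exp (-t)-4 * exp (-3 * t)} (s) 6/ (s + 1)-4/ (s + 3)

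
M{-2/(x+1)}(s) -2*pi*csc(pi*s)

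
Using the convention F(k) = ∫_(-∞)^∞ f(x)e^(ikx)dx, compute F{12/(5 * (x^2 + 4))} 6 * pi * exp(-2 * Abs(k))/5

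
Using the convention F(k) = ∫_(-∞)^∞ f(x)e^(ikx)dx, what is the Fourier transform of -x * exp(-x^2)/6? -I * sqrt(pi) * k * exp(-k^2/4)/12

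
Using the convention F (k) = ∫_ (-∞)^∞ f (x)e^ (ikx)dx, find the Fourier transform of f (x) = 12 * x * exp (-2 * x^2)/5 3 * sqrt (2) * I * sqrt (pi) * k * exp (-k^2/8)/10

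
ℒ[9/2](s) 9/(2*s)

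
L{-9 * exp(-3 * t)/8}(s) -9/(8 * s + 24)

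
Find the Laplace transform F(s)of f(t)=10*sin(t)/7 10/(7*(s^2 + 1))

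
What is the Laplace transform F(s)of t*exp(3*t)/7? 1/(7*(s - 3)^2)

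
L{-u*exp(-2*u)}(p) -1/(p + 2)^2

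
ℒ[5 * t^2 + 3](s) 3/s + 10/s^3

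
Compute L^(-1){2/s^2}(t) 2 * t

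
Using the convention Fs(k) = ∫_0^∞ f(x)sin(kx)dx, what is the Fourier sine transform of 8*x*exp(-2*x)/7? 32*k/(7*(k^2 + 4)^2)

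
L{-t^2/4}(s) -1/(2*s^3)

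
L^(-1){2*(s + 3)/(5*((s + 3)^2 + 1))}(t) 2*exp(-3*t)*cos(t)/5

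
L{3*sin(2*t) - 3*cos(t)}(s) 6/(s^2 + 4) - 3*s/(s^2 + 1)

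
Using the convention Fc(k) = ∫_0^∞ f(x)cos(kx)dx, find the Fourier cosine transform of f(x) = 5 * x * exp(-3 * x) 5 * (9 - k^2)/(k^2 + 9)^2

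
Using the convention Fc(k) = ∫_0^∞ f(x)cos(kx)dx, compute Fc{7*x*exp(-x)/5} 7*(1 - k^2)/(5*(k^2 + 1)^2)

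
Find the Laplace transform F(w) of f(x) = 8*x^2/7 16/(7*w^3) 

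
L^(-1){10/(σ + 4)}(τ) 10*exp(-4*τ)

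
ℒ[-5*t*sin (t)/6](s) -5*s/ (3*(s^2 + 1)^2)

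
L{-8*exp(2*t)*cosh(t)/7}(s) 8*(2 - s)/(7*((s - 2)^2 - 1))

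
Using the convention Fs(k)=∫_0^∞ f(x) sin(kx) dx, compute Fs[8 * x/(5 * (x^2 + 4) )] 4 * pi * exp(-2 * k) /5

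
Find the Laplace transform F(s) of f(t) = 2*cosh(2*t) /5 2*s/(5*(s^2 - 4) ) 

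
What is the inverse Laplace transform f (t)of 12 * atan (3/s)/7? 12 * sin (3 * t)/ (7 * t)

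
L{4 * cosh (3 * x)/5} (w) 4 * w/ (5 * (w^2 - 9))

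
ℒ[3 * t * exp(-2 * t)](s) 3/(s + 2)^2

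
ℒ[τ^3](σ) 6/σ^4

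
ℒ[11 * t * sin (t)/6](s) 11 * s/ (3 * (s^2+1)^2)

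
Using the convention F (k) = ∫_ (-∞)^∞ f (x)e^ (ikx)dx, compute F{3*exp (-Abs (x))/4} 3/ (2*(k^2 + 1))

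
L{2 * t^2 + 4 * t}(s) 4/s^2 + 4/s^3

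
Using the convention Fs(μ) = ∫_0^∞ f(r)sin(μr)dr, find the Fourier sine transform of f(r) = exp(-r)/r atan(μ)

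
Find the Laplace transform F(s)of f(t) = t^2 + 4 4/s + 2/s^3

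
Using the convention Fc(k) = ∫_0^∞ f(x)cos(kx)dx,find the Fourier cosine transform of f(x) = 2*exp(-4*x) 8/(k^2+16)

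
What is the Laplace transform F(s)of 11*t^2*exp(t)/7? 22/(7*(s - 1)^3)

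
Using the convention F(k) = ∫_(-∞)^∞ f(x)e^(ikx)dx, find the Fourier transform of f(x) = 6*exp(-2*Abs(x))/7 24/(7*(k^2+4))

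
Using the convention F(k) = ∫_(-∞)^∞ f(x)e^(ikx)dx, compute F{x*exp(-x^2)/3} I*sqrt(pi)*k*exp(-k^2/4)/6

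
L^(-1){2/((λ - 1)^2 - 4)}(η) exp(η)*sinh(2*η)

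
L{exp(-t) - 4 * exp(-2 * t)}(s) 1/(s + 1) - 4/(s + 2)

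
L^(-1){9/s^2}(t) 9*t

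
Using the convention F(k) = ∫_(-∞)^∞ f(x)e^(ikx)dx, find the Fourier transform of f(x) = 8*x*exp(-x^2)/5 4*I*sqrt(pi)*k*exp(-k^2/4)/5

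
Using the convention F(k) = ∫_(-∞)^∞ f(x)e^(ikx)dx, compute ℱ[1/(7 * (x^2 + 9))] pi * exp(-3 * Abs(k))/21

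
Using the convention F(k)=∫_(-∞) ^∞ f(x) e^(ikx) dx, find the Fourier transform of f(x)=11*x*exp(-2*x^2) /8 11*sqrt(2)*I*sqrt(pi)*k*exp(-k^2/8) /64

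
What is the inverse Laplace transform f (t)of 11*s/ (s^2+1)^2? 11*t*sin (t)/2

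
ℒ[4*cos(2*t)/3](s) 4*s/(3*(s^2+4))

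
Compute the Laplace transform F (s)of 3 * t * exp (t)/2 3/ (2 * (s - 1)^2)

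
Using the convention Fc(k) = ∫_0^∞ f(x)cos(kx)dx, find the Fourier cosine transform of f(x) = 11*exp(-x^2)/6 11*sqrt(pi)*exp(-k^2/4)/12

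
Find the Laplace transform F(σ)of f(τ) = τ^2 2/σ^3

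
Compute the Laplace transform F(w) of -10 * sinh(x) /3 -10/(3 * w^2 - 3) 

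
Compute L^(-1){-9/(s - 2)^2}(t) -9*t*exp(2*t)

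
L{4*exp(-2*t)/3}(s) 4/(3*(s + 2))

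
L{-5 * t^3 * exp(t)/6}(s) -5/(s - 1)^4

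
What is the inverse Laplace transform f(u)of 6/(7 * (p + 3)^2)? 6 * u * exp(-3 * u)/7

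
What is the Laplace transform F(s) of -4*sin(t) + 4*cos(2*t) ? 4*s/(s^2 + 4) - 4/(s^2 + 1) 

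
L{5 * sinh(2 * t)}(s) 10/(s^2-4)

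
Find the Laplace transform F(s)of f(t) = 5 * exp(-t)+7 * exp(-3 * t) 7/(s+3)+5/(s+1)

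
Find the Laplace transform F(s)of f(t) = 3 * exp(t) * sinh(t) 3/(s * (s - 2))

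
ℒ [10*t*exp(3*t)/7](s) 10/(7*(s - 3)^2)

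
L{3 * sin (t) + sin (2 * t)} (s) 3/ (s^2 + 1) + 2/ (s^2 + 4)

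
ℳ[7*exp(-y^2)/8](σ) 7*gamma(σ/2)/16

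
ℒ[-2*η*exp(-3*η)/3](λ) -2/(3*(λ + 3)^2)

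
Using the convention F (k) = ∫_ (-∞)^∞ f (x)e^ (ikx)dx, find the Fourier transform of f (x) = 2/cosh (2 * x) pi/cosh (pi * k/4)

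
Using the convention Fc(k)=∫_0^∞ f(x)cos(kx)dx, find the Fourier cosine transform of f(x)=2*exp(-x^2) sqrt(pi)*exp(-k^2/4)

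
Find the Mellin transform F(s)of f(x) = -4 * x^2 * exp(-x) -4 * gamma(s+2)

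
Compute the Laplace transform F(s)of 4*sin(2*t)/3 8/(3*(s^2 + 4))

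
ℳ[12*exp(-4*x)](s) 12*gamma(s)/2^(2*s)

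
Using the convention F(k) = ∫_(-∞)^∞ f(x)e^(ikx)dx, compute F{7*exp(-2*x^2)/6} 7*sqrt(2)*sqrt(pi)*exp(-k^2/8)/12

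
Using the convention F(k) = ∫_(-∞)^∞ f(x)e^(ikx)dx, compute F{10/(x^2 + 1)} 10 * pi * exp(-Abs(k))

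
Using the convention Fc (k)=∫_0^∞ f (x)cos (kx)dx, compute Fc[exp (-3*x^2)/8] sqrt (3)*sqrt (pi)*exp (-k^2/12)/48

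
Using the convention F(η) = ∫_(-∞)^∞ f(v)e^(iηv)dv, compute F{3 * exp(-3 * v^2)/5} sqrt(3) * sqrt(pi) * exp(-η^2/12)/5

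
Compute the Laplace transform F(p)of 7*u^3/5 42/(5*p^4)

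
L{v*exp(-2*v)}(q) (q + 2)^(-2)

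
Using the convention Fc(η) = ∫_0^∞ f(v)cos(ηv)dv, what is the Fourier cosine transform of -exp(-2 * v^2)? -sqrt(2) * sqrt(pi) * exp(-η^2/8)/4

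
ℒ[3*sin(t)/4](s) 3/(4*(s^2 + 1))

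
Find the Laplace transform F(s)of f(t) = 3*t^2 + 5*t 5/s^2 + 6/s^3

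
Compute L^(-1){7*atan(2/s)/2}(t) 7*sin(2*t)/(2*t)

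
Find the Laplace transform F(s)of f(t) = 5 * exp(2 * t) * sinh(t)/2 5/(2 * ((s - 2)^2 - 1))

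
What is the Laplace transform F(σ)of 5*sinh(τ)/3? 5/(3*(σ^2-1))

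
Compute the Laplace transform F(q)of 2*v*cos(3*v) 2*(q^2 - 9)/(q^2 + 9)^2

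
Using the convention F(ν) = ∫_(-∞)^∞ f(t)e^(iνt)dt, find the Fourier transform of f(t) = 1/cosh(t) pi/cosh(pi*ν/2)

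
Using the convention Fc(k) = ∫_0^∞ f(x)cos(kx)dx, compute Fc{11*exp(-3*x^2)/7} 11*sqrt(3)*sqrt(pi)*exp(-k^2/12)/42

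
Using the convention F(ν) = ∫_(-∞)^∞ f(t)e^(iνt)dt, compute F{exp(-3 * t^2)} sqrt(3) * sqrt(pi) * exp(-ν^2/12)/3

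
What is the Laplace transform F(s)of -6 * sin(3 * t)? -18/(s^2 + 9)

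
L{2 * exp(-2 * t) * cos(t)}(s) 2 * (s+2)/((s+2)^2+1)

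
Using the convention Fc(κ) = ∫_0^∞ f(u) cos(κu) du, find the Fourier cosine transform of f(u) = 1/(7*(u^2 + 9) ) pi*exp(-3*κ) /42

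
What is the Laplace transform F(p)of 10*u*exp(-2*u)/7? 10/(7*(p+2)^2)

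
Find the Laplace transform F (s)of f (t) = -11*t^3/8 -33/ (4*s^4)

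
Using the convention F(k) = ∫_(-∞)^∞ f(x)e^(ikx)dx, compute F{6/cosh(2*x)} 3*pi/cosh(pi*k/4)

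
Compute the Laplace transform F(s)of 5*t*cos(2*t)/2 5*(s^2-4)/(2*(s^2 + 4)^2)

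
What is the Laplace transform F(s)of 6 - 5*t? 6/s - 5/s^2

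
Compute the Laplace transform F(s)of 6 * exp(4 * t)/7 6/(7 * (s - 4))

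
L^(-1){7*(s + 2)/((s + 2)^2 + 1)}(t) 7*exp(-2*t)*cos(t)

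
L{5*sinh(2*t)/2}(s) 5/(s^2 - 4)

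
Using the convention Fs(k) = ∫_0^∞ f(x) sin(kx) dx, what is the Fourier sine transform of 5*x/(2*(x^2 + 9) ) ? 5*pi*exp(-3*k) /4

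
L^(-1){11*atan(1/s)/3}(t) 11*sin(t)/(3*t)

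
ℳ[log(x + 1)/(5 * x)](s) -pi * csc(pi * s)/(5 * s - 5)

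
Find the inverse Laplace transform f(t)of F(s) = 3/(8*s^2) 3*t/8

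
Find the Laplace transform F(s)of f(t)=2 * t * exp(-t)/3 2/(3 * (s+1)^2)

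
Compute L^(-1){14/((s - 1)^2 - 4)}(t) 7*exp(t)*sinh(2*t)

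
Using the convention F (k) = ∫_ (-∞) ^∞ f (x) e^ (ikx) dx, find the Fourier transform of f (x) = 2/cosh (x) 2*pi/cosh (pi*k/2) 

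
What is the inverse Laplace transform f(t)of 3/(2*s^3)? 3*t^2/4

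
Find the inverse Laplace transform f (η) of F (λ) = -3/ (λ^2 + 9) -sin (3 * η) 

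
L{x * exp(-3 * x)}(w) (w + 3)^(-2)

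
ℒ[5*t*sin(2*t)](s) 20*s/(s^2+4)^2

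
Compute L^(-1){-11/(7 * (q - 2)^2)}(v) -11 * v * exp(2 * v)/7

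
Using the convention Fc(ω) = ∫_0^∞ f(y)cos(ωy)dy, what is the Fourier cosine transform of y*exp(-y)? (1 - ω^2)/(ω^2+1)^2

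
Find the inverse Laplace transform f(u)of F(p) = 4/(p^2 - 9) 4*sinh(3*u)/3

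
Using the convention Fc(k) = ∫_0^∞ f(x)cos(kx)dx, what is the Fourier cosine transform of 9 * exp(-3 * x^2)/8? 3 * sqrt(3) * sqrt(pi) * exp(-k^2/12)/16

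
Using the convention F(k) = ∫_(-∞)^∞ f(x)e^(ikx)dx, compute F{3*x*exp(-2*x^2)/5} 3*sqrt(2)*I*sqrt(pi)*k*exp(-k^2/8)/40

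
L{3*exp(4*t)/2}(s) 3/(2*(s - 4))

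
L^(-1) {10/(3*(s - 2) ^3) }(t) 5*t^2*exp(2*t) /3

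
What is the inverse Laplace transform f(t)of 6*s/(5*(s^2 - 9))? 6*cosh(3*t)/5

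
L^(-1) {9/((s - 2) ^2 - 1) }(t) 9*exp(2*t)*sinh(t) 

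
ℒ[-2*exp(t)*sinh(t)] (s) -2/(s*(s - 2))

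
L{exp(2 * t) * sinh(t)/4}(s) 1/(4 * ((s - 2)^2 - 1))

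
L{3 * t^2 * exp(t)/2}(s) 3/(s - 1)^3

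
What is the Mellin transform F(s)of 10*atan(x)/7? -5*pi*sec(pi*s/2)/(7*s)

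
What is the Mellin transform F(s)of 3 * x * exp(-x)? 3 * gamma(s + 1)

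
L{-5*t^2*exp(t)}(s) -10/(s - 1)^3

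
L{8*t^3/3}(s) 16/s^4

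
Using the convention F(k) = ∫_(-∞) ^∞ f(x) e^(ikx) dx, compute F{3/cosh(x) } 3*pi/cosh(pi*k/2) 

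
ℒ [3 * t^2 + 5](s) 5/s + 6/s^3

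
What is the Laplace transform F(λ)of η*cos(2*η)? (λ^2-4)/(λ^2 + 4)^2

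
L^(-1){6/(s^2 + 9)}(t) 2*sin(3*t)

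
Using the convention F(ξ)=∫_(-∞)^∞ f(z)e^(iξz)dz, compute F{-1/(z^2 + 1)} -pi*exp(-Abs(ξ))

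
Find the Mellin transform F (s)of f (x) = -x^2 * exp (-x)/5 -gamma (s + 2)/5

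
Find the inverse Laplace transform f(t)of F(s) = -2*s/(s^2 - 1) -2*cosh(t)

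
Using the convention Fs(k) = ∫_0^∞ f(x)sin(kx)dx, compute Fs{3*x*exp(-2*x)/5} 12*k/(5*(k^2 + 4)^2)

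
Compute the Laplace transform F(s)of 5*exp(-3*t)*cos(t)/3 5*(s + 3)/(3*((s + 3)^2 + 1))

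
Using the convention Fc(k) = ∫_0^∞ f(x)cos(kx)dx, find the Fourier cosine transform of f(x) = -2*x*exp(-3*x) 2*(k^2 - 9)/(k^2 + 9)^2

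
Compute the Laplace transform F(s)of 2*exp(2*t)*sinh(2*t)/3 4/(3*s*(s - 4))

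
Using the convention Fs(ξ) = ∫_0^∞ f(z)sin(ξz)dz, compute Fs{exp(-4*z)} ξ/(ξ^2 + 16)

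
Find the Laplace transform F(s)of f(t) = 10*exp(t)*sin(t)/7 10/(7*((s - 1)^2 + 1))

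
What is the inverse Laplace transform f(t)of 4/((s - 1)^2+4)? 2 * exp(t) * sin(2 * t)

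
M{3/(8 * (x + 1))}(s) 3 * pi * csc(pi * s)/8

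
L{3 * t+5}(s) 3/s^2+5/s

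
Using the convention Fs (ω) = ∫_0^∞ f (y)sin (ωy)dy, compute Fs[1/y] pi/2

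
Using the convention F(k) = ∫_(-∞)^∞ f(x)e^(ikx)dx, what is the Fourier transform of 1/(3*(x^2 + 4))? pi*exp(-2*Abs(k))/6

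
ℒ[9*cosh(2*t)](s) 9*s/(s^2 - 4)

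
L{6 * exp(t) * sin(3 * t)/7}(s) 18/(7 * ((s - 1)^2 + 9))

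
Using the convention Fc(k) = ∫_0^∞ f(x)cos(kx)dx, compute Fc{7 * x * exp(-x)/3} 7 * (1 - k^2)/(3 * (k^2 + 1)^2)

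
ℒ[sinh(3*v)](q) 3/(q^2 - 9)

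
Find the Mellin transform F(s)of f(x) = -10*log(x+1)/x 10*pi*csc(pi*s)/(s - 1)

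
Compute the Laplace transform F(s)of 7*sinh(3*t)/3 7/(s^2-9)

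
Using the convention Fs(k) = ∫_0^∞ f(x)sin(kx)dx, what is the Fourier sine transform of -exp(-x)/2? -k/(2*k^2 + 2)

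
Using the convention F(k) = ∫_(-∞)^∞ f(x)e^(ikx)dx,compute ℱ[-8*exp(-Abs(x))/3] -16/(3*k^2+3)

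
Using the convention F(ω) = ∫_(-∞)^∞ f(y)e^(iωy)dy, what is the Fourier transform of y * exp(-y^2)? I * sqrt(pi) * ω * exp(-ω^2/4)/2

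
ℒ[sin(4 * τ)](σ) 4/(σ^2+16)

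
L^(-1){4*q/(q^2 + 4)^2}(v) v*sin(2*v)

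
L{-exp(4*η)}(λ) -1/(λ - 4)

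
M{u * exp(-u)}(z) gamma(z + 1)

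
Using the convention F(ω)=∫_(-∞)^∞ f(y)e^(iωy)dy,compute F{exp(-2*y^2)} sqrt(2)*sqrt(pi)*exp(-ω^2/8)/2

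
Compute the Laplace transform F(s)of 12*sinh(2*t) 24/(s^2 - 4)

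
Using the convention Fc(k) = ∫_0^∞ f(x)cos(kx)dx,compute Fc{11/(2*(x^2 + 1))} 11*pi*exp(-k)/4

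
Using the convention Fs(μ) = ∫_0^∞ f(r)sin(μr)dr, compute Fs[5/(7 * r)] 5 * pi/14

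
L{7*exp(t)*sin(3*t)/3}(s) 7/((s - 1)^2 + 9)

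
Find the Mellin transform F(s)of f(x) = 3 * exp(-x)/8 3 * gamma(s)/8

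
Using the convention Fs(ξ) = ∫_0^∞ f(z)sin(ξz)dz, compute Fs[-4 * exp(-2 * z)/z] -4 * atan(ξ/2)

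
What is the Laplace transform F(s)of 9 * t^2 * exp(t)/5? 18/(5 * (s - 1)^3)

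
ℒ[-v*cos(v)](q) (1 - q^2)/(q^2+1)^2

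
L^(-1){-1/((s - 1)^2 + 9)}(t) -exp(t) * sin(3 * t)/3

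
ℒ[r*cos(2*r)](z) (z^2 - 4)/(z^2 + 4)^2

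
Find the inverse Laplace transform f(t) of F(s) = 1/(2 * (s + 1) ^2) t * exp(-t) /2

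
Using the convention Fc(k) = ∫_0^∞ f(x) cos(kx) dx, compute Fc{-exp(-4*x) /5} -4/(5*k^2 + 80) 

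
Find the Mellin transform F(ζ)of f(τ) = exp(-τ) gamma(ζ)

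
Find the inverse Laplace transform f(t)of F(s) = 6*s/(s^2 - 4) 6*cosh(2*t)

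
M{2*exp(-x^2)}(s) gamma(s/2)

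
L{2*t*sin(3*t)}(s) 12*s/(s^2 + 9)^2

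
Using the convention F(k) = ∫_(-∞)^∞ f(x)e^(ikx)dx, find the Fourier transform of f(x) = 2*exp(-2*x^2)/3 sqrt(2)*sqrt(pi)*exp(-k^2/8)/3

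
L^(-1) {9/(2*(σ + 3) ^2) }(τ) 9*τ*exp(-3*τ) /2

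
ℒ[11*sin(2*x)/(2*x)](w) 11*atan(2/w)/2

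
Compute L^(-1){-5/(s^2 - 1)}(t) -5 * sinh(t)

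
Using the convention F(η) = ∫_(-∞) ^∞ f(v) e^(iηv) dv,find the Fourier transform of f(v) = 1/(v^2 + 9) pi * exp(-3 * Abs(η) ) /3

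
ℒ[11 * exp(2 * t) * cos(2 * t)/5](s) 11 * (s - 2)/(5 * ((s - 2)^2 + 4))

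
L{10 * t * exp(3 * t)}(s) 10/(s - 3)^2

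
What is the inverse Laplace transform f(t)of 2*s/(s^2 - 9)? 2*cosh(3*t)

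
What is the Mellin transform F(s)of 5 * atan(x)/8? -5 * pi * sec(pi * s/2)/(16 * s)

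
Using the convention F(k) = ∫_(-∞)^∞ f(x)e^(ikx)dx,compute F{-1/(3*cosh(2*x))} -pi/(6*cosh(pi*k/4))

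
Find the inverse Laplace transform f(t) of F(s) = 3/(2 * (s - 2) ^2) 3 * t * exp(2 * t) /2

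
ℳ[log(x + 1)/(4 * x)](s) -pi * csc(pi * s)/(4 * s - 4)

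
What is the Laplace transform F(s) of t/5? 1/(5*s^2) 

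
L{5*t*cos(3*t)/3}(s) 5*(s^2 - 9)/(3*(s^2 + 9)^2)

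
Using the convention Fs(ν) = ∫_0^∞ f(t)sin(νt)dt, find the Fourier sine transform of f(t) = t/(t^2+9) pi*exp(-3*ν)/2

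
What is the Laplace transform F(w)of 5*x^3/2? 15/w^4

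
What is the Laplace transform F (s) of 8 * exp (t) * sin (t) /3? 8/ (3 * ( (s - 1) ^2 + 1) ) 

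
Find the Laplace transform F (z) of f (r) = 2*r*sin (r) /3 4*z/ (3*(z^2+1) ^2) 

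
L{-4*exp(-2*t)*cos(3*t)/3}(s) 4*(-s - 2)/(3*((s+2)^2+9))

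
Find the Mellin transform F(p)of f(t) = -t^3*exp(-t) -gamma(p + 3)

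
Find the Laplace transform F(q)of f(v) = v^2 2/q^3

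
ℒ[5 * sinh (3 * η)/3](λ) 5/ (λ^2 - 9)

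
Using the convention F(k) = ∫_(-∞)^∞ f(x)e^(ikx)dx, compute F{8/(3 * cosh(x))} 8 * pi/(3 * cosh(pi * k/2))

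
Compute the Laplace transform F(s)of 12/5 12/(5 * s)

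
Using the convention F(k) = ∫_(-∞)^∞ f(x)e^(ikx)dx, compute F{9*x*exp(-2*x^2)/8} 9*sqrt(2)*I*sqrt(pi)*k*exp(-k^2/8)/64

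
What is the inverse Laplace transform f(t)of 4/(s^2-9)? 4*sinh(3*t)/3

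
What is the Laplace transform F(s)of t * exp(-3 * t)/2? 1/(2 * (s+3)^2)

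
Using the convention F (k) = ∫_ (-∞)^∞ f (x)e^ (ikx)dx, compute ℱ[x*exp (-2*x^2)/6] sqrt (2)*I*sqrt (pi)*k*exp (-k^2/8)/48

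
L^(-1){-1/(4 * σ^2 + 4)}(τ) -sin(τ)/4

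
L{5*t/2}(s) 5/(2*s^2)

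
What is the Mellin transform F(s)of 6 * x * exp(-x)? 6 * gamma(s + 1)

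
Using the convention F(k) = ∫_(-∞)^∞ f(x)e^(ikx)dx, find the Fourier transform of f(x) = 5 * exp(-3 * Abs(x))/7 30/(7 * (k^2 + 9))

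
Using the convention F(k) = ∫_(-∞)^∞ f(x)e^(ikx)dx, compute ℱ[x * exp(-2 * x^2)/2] sqrt(2) * I * sqrt(pi) * k * exp(-k^2/8)/16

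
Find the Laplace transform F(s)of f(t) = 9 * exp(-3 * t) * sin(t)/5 9/(5 * ((s + 3)^2 + 1))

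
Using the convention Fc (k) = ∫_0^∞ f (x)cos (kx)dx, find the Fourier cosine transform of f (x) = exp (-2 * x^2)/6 sqrt (2) * sqrt (pi) * exp (-k^2/8)/24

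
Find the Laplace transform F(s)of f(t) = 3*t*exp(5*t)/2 3/(2*(s - 5)^2)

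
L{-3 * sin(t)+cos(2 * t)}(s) s/(s^2+4)-3/(s^2+1)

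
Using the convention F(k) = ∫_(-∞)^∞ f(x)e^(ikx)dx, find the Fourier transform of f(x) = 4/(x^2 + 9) 4*pi*exp(-3*Abs(k))/3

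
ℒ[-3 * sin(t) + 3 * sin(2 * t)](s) 6/(s^2 + 4) - 3/(s^2 + 1)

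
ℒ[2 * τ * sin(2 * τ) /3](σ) 8 * σ/(3 * (σ^2 + 4) ^2) 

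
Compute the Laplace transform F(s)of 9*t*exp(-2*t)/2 9/(2*(s + 2)^2)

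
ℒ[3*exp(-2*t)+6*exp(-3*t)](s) 6/(s+3)+3/(s+2)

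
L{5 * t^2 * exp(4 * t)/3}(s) 10/(3 * (s - 4)^3)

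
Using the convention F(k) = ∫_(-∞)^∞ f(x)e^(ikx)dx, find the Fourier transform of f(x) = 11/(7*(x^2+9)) 11*pi*exp(-3*Abs(k))/21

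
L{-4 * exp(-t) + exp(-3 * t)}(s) 1/(s + 3) - 4/(s + 1)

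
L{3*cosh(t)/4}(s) 3*s/(4*(s^2 - 1))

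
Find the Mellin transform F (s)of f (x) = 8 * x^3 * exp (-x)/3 8 * gamma (s + 3)/3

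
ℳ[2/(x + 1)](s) 2*pi*csc(pi*s)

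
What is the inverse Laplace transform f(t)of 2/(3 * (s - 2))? 2 * exp(2 * t)/3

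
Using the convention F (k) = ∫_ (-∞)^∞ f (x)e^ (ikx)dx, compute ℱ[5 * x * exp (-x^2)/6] 5 * I * sqrt (pi) * k * exp (-k^2/4)/12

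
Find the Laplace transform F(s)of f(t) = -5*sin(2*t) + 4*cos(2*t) 4*s/(s^2 + 4) - 10/(s^2 + 4)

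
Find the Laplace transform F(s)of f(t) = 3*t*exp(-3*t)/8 3/(8*(s+3)^2)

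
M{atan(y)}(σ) -pi*sec(pi*σ/2)/(2*σ)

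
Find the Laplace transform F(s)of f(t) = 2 2/s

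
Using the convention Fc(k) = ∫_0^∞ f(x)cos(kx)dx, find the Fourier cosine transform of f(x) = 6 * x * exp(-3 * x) 6 * (9 - k^2)/(k^2 + 9)^2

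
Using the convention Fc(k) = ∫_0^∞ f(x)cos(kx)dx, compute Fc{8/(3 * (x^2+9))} 4 * pi * exp(-3 * k)/9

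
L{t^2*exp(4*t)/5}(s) 2/(5*(s - 4)^3)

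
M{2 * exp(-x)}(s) 2 * gamma(s)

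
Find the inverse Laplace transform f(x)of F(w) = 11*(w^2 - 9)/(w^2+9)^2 11*x*cos(3*x)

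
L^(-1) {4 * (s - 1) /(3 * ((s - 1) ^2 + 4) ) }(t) 4 * exp(t) * cos(2 * t) /3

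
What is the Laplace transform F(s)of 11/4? 11/(4 * s)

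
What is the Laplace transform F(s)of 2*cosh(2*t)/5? 2*s/(5*(s^2 - 4))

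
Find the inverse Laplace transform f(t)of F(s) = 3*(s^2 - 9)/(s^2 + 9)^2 3*t*cos(3*t)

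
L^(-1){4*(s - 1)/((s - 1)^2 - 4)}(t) 4*exp(t)*cosh(2*t)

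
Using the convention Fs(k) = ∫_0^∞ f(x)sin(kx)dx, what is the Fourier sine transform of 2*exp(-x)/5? 2*k/(5*(k^2 + 1))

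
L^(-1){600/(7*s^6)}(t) 5*t^5/7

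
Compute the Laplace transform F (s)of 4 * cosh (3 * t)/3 4 * s/ (3 * (s^2-9))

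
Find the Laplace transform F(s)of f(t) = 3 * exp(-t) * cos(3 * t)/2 3 * (s + 1)/(2 * ((s + 1)^2 + 9))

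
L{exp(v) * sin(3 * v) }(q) 3/((q - 1) ^2 + 9) 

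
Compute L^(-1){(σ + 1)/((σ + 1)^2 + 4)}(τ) exp(-τ)*cos(2*τ)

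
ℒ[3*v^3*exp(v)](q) 18/(q - 1)^4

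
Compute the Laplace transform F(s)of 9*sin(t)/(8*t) 9*atan(1/s)/8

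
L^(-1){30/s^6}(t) t^5/4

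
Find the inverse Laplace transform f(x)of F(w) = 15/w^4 5 * x^3/2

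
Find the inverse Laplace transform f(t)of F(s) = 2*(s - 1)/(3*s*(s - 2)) 2*exp(t)*cosh(t)/3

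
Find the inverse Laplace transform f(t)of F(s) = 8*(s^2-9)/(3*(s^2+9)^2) 8*t*cos(3*t)/3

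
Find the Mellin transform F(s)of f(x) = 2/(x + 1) 2*pi*csc(pi*s)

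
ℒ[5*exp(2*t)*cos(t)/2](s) 5*(s - 2)/(2*((s - 2)^2 + 1))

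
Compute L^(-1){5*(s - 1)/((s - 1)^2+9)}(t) 5*exp(t)*cos(3*t)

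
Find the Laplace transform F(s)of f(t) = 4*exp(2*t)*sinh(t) 4/((s - 2)^2 - 1)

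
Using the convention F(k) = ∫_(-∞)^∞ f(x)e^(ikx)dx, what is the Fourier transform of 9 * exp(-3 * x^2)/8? 3 * sqrt(3) * sqrt(pi) * exp(-k^2/12)/8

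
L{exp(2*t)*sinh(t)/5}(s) 1/(5*((s - 2)^2-1))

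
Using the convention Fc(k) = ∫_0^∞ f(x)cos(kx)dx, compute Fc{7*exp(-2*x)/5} 14/(5*(k^2 + 4))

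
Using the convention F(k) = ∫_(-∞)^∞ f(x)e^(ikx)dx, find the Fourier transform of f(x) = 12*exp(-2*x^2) 6*sqrt(2)*sqrt(pi)*exp(-k^2/8)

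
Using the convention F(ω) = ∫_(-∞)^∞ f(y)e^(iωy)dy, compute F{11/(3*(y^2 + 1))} 11*pi*exp(-Abs(ω))/3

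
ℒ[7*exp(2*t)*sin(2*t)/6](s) 7/(3*((s - 2)^2 + 4))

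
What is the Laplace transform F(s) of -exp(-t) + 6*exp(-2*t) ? 6/(s + 2) - 1/(s + 1) 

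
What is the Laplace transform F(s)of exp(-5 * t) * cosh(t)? (s + 5)/((s + 5)^2 - 1)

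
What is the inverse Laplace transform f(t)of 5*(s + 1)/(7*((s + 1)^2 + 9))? 5*exp(-t)*cos(3*t)/7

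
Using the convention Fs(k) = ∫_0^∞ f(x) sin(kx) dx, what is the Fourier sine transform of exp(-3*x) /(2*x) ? atan(k/3) /2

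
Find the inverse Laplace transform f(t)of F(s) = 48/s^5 2*t^4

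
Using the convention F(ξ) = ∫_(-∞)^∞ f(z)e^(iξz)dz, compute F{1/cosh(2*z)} pi/(2*cosh(pi*ξ/4))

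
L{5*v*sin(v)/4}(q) 5*q/(2*(q^2 + 1)^2)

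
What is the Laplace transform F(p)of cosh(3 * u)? p/(p^2 - 9)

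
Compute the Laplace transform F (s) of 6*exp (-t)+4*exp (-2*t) 6/ (s+1)+4/ (s+2) 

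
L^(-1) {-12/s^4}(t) -2 * t^3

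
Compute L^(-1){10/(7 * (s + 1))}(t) 10 * exp(-t)/7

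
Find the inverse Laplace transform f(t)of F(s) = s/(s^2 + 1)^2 t * sin(t)/2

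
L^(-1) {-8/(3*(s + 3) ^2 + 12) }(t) -4*exp(-3*t)*sin(2*t) /3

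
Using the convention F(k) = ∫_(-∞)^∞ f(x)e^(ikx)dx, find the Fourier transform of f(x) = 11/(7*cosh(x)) 11*pi/(7*cosh(pi*k/2))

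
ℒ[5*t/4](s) 5/(4*s^2)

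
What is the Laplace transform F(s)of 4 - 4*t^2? 4/s - 8/s^3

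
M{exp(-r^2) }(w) gamma(w/2) /2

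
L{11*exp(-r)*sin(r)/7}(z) 11/(7*((z + 1)^2 + 1))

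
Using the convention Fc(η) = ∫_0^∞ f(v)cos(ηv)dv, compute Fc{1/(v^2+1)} pi * exp(-η)/2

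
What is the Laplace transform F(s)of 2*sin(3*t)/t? 2*atan(3/s)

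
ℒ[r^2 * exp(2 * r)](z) 2/(z - 2)^3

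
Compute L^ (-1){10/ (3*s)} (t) 10/3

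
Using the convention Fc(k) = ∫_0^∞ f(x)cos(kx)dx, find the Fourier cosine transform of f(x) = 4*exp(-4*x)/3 16/(3*(k^2 + 16))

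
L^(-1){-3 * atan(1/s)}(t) -3 * sin(t)/t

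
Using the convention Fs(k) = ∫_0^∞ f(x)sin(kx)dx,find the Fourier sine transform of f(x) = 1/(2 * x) pi/4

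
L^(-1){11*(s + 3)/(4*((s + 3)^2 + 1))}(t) 11*exp(-3*t)*cos(t)/4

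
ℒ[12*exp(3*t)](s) 12/(s - 3)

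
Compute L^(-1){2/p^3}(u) u^2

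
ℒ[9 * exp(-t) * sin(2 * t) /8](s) 9/(4 * ((s + 1) ^2 + 4) ) 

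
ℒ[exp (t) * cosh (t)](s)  (s - 1)/ (s * (s - 2))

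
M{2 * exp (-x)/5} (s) 2 * gamma (s)/5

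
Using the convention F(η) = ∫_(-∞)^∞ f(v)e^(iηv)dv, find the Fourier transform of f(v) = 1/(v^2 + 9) pi*exp(-3*Abs(η))/3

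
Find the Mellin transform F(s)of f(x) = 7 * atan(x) -7 * pi * sec(pi * s/2)/(2 * s)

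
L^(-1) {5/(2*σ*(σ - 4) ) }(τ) 5*exp(2*τ)*sinh(2*τ) /4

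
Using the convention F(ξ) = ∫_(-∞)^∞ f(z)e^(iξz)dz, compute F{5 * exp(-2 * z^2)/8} 5 * sqrt(2) * sqrt(pi) * exp(-ξ^2/8)/16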